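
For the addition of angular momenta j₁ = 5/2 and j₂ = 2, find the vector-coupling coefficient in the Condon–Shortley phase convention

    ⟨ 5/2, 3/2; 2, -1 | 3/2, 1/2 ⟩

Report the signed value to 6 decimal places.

j₁+j₂−J=3  J+j₁−j₂=2  J−j₁+j₂=1  j₁+j₂+J+1=7
(j₁±m₁, j₂±m₂, J±M) = (4,1,1,3,2,1)
P² = 96/35
sum k=0..1:
  [0] +1/6 = 1/6
  [1] −1/4 = -1/4
S = -1/12
C² = P²·S² = 2/105 ; C = -0.138013

−√(2/105) = -0.138013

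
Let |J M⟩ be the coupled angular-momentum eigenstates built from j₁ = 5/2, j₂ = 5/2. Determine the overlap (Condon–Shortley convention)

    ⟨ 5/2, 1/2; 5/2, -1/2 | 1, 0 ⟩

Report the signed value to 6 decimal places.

+0.119523

triangle: 4!*1!*1!/7! = 24/5040
(j±m)!: 3!*2!*2!*3!*1!*1! = 144
prefactor² = (2J+1)*Δ*N² = 72/35
  k=1: −1/(1!*3!*1!*1!*0!*0!) = -1/6
  k=2: +1/(2!*2!*0!*0!*1!*1!) = 1/4
Σ = 1/12  ⇒  CG² = 72/35*1/12² = 1/70
CG = +√(1/70) = +0.119523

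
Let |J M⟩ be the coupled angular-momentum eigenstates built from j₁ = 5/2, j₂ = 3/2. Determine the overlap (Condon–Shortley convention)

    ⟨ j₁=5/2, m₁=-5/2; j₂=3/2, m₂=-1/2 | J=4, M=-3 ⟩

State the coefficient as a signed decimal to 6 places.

+0.612372  (= +√(3/8))

triangle: 0!×5!×3!/9! = 720/362880
(j±m)!: 0!×5!×1!×2!×1!×7! = 1209600
prefactor² = (2J+1)×Δ×N² = 21600
  k=0: +1/(0!×0!×5!×1!×0!×2!) = 1/240
Σ = 1/240  ⇒  CG² = 21600×1/240² = 3/8
CG = +√(3/8) = +0.612372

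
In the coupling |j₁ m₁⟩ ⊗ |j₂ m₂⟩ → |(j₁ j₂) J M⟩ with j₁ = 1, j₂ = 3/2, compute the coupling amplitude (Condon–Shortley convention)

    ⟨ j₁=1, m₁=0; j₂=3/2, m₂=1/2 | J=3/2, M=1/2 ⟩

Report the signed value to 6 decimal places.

−√(1/15) ≈ -0.258199

j₁+j₂−J=1  J+j₁−j₂=1  J−j₁+j₂=2  j₁+j₂+J+1=5
(j₁±m₁, j₂±m₂, J±M) = (1,1,2,1,2,1)
P² = 4/15
sum k=0..1:
  [0] +1/2 = 1/2
  [1] −1/1 = -1
S = -1/2
C² = P²·S² = 1/15 ; C = -0.258199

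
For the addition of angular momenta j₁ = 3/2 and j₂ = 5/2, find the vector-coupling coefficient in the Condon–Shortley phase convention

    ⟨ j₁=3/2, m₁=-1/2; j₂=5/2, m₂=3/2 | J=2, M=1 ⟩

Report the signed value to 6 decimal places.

√[5·2!1!3!/7! · 1!2!4!1!3!1!] = √(24/7)
  +(−1)^1/∏(1,1,1,3,0,0)! = -1/6  (running -1/6)
  +(−1)^2/∏(2,0,0,2,1,1)! = 1/4  (running 1/12)
⟨..|..⟩ = √(24/7)·(1/12) = +0.154303

+√(1/42) ≈ +0.154303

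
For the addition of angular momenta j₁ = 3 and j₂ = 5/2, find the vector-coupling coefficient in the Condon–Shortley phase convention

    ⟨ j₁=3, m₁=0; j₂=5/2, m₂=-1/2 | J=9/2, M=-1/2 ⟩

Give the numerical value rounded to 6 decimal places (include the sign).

√[10·1!5!4!/11! · 3!3!2!3!4!5!] = √(69120/77)
  +(−1)^0/∏(0,1,3,2,2,2)! = 1/48  (running 1/48)
  +(−1)^1/∏(1,0,2,1,3,3)! = -1/72  (running 1/144)
⟨..|..⟩ = √(69120/77)·(1/144) = +0.208063

+0.208063  (= +√(10/231))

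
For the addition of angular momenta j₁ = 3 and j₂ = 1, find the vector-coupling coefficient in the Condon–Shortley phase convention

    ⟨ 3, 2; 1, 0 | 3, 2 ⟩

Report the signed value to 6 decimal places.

+√(1/3) = +0.577350

j₁+j₂−J=1  J+j₁−j₂=5  J−j₁+j₂=1  j₁+j₂+J+1=8
(j₁±m₁, j₂±m₂, J±M) = (5,1,1,1,5,1)
P² = 300
sum k=0..1:
  [0] +1/24 = 1/24
  [1] −1/120 = -1/120
S = 1/30
C² = P²·S² = 1/3 ; C = +0.577350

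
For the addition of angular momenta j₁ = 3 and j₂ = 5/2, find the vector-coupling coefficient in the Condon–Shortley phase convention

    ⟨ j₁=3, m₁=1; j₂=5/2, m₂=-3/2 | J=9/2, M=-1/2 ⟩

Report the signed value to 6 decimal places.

+0.594588

triangle: 1!*5!*4!/11! = 2880/39916800
(j±m)!: 4!*2!*1!*4!*4!*5! = 3317760
prefactor² = (2J+1)*Δ*N² = 184320/77
  k=0: +1/(0!*1!*2!*1!*3!*3!) = 1/72
  k=1: −1/(1!*0!*1!*0!*4!*4!) = -1/576
Σ = 7/576  ⇒  CG² = 184320/77*7/576² = 35/99
CG = +√(35/99) = +0.594588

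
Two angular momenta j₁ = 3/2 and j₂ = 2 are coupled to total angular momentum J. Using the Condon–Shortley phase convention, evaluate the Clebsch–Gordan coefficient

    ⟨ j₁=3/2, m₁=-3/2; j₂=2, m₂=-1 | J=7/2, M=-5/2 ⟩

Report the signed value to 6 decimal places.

j₁+j₂−J=0  J+j₁−j₂=3  J−j₁+j₂=4  j₁+j₂+J+1=8
(j₁±m₁, j₂±m₂, J±M) = (0,3,1,3,1,6)
P² = 5184/7
sum k=0..0:
  [0] +1/36 = 1/36
S = 1/36
C² = P²·S² = 4/7 ; C = +0.755929

+0.755929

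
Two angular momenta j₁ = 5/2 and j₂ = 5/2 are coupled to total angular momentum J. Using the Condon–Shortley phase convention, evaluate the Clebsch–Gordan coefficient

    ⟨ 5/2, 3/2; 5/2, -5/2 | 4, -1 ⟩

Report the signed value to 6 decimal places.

+0.377964

j₁+j₂−J=1  J+j₁−j₂=4  J−j₁+j₂=4  j₁+j₂+J+1=10
(j₁±m₁, j₂±m₂, J±M) = (4,1,0,5,3,5)
P² = 20736/7
sum k=0..0:
  [0] +1/144 = 1/144
S = 1/144
C² = P²·S² = 1/7 ; C = +0.377964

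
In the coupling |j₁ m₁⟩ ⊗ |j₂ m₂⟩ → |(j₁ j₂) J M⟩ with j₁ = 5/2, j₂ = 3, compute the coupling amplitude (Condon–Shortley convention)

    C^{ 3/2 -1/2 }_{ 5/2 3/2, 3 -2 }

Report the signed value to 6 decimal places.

j₁+j₂−J=4  J+j₁−j₂=1  J−j₁+j₂=2  j₁+j₂+J+1=8
(j₁±m₁, j₂±m₂, J±M) = (4,1,1,5,1,2)
P² = 192/7
sum k=0..1:
  [0] +1/24 = 1/24
  [1] −1/12 = -1/12
S = -1/24
C² = P²·S² = 1/21 ; C = -0.218218

-0.218218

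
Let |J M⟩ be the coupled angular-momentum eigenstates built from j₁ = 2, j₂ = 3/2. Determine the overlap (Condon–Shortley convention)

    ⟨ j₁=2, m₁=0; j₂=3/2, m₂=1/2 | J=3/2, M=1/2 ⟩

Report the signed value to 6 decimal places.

triangle: 2!·2!·1!/6! = 4/720
(j±m)!: 2!·2!·2!·1!·2!·1! = 16
prefactor² = (2J+1)·Δ·N² = 16/45
  k=1: −1/(1!·1!·1!·1!·1!·0!) = -1
  k=2: +1/(2!·0!·0!·0!·2!·1!) = 1/4
Σ = -3/4  ⇒  CG² = 16/45·(-3/4)² = 1/5
CG = −√(1/5) = -0.447214

−√(1/5) ≈ -0.447214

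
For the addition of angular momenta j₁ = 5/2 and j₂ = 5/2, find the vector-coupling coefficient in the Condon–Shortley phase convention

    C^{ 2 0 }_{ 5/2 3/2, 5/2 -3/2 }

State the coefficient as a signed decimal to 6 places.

+√(1/84) = +0.109109

triangle: 3!·2!·2!/8! = 24/40320
(j±m)!: 4!·1!·1!·4!·2!·2! = 2304
prefactor² = (2J+1)·Δ·N² = 48/7
  k=0: +1/(0!·3!·1!·1!·1!·1!) = 1/6
  k=1: −1/(1!·2!·0!·0!·2!·2!) = -1/8
Σ = 1/24  ⇒  CG² = 48/7·1/24² = 1/84
CG = +√(1/84) = +0.109109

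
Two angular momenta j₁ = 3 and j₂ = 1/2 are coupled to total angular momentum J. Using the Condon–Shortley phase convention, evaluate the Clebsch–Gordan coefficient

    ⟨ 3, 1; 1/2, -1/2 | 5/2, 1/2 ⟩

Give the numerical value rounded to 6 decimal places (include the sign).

√[6·1!5!0!/7! · 4!2!0!1!3!2!] = √(576/7)
  +(−1)^0/∏(0,1,2,0,3,0)! = 1/12  (running 1/12)
⟨..|..⟩ = √(576/7)·(1/12) = +0.755929

+√(4/7) ≈ +0.755929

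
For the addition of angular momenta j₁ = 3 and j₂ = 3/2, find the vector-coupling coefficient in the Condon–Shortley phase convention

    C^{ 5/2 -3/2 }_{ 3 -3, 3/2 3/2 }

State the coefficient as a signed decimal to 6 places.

j₁+j₂−J=2  J+j₁−j₂=4  J−j₁+j₂=1  j₁+j₂+J+1=8
(j₁±m₁, j₂±m₂, J±M) = (0,6,3,0,1,4)
P² = 5184/7
sum k=2..2:
  [2] +1/48 = 1/48
S = 1/48
C² = P²·S² = 9/28 ; C = +0.566947

+0.566947  (= +√(9/28))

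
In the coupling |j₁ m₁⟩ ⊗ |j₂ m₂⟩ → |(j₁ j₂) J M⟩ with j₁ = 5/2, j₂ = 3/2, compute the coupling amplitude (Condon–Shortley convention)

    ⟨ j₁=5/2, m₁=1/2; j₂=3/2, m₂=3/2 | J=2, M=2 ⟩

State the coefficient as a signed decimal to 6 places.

+0.377964

√[5·2!3!1!/7! · 3!2!3!0!4!0!] = √(144/7)
  +(−1)^2/∏(2,0,0,1,3,0)! = 1/12  (running 1/12)
⟨..|..⟩ = √(144/7)·(1/12) = +0.377964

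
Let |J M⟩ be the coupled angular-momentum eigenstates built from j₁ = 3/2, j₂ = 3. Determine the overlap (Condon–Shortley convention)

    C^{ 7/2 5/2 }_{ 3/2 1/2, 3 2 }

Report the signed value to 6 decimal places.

j₁+j₂−J=1  J+j₁−j₂=2  J−j₁+j₂=5  j₁+j₂+J+1=9
(j₁±m₁, j₂±m₂, J±M) = (2,1,5,1,6,1)
P² = 6400/7
sum k=0..1:
  [0] +1/120 = 1/120
  [1] −1/48 = -1/48
S = -1/80
C² = P²·S² = 1/7 ; C = -0.377964

-0.377964  (= −√(1/7))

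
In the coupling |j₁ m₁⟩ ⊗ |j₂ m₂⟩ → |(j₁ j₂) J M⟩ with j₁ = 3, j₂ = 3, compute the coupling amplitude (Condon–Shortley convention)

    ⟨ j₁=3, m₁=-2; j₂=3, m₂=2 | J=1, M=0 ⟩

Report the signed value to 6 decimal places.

√[3·5!1!1!/8! · 1!5!5!1!1!1!] = √(900/7)
  +(−1)^4/∏(4,1,1,1,0,0)! = 1/24  (running 1/24)
  +(−1)^5/∏(5,0,0,0,1,1)! = -1/120  (running 1/30)
⟨..|..⟩ = √(900/7)·(1/30) = +0.377964

+0.377964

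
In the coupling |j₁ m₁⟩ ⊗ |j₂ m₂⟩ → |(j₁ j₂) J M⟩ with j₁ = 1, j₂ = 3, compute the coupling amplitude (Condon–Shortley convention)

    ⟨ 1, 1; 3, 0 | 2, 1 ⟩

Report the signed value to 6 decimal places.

+√(1/7) ≈ +0.377964

triangle: 2!·0!·4!/7! = 48/5040
(j±m)!: 2!·0!·3!·3!·3!·1! = 432
prefactor² = (2J+1)·Δ·N² = 144/7
  k=0: +1/(0!·2!·0!·3!·0!·1!) = 1/12
Σ = 1/12  ⇒  CG² = 144/7·1/12² = 1/7
CG = +√(1/7) = +0.377964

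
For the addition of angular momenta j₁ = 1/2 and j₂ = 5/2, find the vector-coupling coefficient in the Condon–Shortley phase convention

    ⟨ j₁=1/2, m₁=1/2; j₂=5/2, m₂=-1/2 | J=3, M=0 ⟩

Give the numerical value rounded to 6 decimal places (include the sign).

+0.707107  (= +√(1/2))

√[7·0!1!5!/7! · 1!0!2!3!3!3!] = √(72)
  +(−1)^0/∏(0,0,0,2,1,3)! = 1/12  (running 1/12)
⟨..|..⟩ = √(72)·(1/12) = +0.707107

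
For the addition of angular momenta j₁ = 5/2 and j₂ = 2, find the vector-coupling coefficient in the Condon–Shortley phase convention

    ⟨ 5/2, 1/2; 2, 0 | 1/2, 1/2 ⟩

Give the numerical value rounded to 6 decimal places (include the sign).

√[2·4!1!0!/6! · 3!2!2!2!1!0!] = √(16/5)
  +(−1)^2/∏(2,2,0,0,1,0)! = 1/4  (running 1/4)
⟨..|..⟩ = √(16/5)·(1/4) = +0.447214

+√(1/5) = +0.447214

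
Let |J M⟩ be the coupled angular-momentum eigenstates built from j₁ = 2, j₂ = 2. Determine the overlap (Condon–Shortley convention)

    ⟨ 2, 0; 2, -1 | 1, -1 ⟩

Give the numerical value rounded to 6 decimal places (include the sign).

−√(3/10) ≈ -0.547723

√[3·3!1!1!/6! · 2!2!1!3!0!2!] = √(6/5)
  +(−1)^1/∏(1,2,1,0,0,1)! = -1/2  (running -1/2)
⟨..|..⟩ = √(6/5)·(-1/2) = -0.547723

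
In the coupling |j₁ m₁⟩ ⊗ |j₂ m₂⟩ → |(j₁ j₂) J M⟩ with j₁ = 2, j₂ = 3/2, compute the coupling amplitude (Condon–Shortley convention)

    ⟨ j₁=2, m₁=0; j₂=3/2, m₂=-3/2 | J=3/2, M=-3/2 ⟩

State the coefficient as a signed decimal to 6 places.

j₁+j₂−J=2  J+j₁−j₂=2  J−j₁+j₂=1  j₁+j₂+J+1=6
(j₁±m₁, j₂±m₂, J±M) = (2,2,0,3,0,3)
P² = 16/5
sum k=0..0:
  [0] +1/4 = 1/4
S = 1/4
C² = P²·S² = 1/5 ; C = +0.447214

+√(1/5) = +0.447214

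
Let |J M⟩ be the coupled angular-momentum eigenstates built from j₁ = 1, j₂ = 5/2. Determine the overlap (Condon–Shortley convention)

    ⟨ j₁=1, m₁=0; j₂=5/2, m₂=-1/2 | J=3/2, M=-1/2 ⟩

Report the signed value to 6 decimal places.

j₁+j₂−J=2  J+j₁−j₂=0  J−j₁+j₂=3  j₁+j₂+J+1=6
(j₁±m₁, j₂±m₂, J±M) = (1,1,2,3,1,2)
P² = 8/5
sum k=1..1:
  [1] −1/2 = -1/2
S = -1/2
C² = P²·S² = 2/5 ; C = -0.632456

−√(2/5) = -0.632456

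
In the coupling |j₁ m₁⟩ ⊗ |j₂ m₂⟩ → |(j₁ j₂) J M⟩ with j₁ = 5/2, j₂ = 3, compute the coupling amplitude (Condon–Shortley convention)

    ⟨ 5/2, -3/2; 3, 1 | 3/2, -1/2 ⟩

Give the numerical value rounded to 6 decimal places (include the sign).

√[4·4!1!2!/8! · 1!4!4!2!1!2!] = √(384/35)
  +(−1)^3/∏(3,1,1,1,0,1)! = -1/6  (running -1/6)
  +(−1)^4/∏(4,0,0,0,1,2)! = 1/48  (running -7/48)
⟨..|..⟩ = √(384/35)·(-7/48) = -0.483046

−√(7/30) ≈ -0.483046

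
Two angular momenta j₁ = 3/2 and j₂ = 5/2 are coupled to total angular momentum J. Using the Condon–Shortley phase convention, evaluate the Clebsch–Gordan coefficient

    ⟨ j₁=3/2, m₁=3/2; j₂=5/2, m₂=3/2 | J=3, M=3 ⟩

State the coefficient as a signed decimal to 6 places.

+0.612372  (= +√(3/8))

√[7·1!2!4!/8! · 3!0!4!1!6!0!] = √(864)
  +(−1)^0/∏(0,1,0,4,2,0)! = 1/48  (running 1/48)
⟨..|..⟩ = √(864)·(1/48) = +0.612372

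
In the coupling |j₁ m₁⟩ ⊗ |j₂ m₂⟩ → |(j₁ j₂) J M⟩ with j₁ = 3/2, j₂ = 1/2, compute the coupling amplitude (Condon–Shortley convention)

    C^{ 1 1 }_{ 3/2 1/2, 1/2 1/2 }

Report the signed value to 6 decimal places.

triangle: 1!·2!·0!/4! = 2/24
(j±m)!: 2!·1!·1!·0!·2!·0! = 4
prefactor² = (2J+1)·Δ·N² = 1
  k=1: −1/(1!·0!·0!·0!·2!·0!) = -1/2
Σ = -1/2  ⇒  CG² = 1·(-1/2)² = 1/4
CG = −√(1/4) = -0.500000

−√(1/4) = -0.500000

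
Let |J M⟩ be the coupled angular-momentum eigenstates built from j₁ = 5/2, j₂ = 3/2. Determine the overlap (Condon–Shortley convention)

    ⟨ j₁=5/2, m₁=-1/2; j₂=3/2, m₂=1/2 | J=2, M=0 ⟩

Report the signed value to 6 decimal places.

-0.267261  (= −√(1/14))

j₁+j₂−J=2  J+j₁−j₂=3  J−j₁+j₂=1  j₁+j₂+J+1=7
(j₁±m₁, j₂±m₂, J±M) = (2,3,2,1,2,2)
P² = 8/7
sum k=1..2:
  [1] −1/2 = -1/2
  [2] +1/4 = 1/4
S = -1/4
C² = P²·S² = 1/14 ; C = -0.267261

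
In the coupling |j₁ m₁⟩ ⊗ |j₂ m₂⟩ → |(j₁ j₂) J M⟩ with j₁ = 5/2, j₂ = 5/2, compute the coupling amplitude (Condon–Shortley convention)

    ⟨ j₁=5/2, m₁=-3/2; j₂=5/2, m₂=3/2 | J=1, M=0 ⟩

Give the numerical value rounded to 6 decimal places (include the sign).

-0.358569

triangle: 4!*1!*1!/7! = 24/5040
(j±m)!: 1!*4!*4!*1!*1!*1! = 576
prefactor² = (2J+1)*Δ*N² = 288/35
  k=3: −1/(3!*1!*1!*1!*0!*0!) = -1/6
  k=4: +1/(4!*0!*0!*0!*1!*1!) = 1/24
Σ = -1/8  ⇒  CG² = 288/35*(-1/8)² = 9/70
CG = −√(9/70) = -0.358569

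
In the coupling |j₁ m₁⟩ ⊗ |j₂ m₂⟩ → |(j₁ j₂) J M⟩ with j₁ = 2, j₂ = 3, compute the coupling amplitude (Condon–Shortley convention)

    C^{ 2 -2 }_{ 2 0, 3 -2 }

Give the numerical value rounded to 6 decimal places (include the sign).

√[5·3!1!3!/8! · 2!2!1!5!0!4!] = √(360/7)
  +(−1)^1/∏(1,2,1,0,0,3)! = -1/12  (running -1/12)
⟨..|..⟩ = √(360/7)·(-1/12) = -0.597614

-0.597614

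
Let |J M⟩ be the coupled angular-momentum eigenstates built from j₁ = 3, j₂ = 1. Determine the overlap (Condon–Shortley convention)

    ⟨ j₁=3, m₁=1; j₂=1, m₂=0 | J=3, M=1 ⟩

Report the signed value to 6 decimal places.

+0.288675

j₁+j₂−J=1  J+j₁−j₂=5  J−j₁+j₂=1  j₁+j₂+J+1=8
(j₁±m₁, j₂±m₂, J±M) = (4,2,1,1,4,2)
P² = 48
sum k=0..1:
  [0] +1/12 = 1/12
  [1] −1/24 = -1/24
S = 1/24
C² = P²·S² = 1/12 ; C = +0.288675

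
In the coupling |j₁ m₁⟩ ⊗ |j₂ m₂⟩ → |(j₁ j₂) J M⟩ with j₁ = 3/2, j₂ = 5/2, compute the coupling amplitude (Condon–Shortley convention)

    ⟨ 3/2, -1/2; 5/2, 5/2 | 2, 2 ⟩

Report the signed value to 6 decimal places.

+√(10/21) ≈ +0.690066

j₁+j₂−J=2  J+j₁−j₂=1  J−j₁+j₂=3  j₁+j₂+J+1=7
(j₁±m₁, j₂±m₂, J±M) = (1,2,5,0,4,0)
P² = 480/7
sum k=2..2:
  [2] +1/12 = 1/12
S = 1/12
C² = P²·S² = 10/21 ; C = +0.690066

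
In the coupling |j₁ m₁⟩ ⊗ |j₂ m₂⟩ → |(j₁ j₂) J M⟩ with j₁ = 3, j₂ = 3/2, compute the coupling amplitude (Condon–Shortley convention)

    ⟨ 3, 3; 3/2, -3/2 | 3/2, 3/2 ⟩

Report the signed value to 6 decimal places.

+√(4/7) = +0.755929

triangle: 3!×3!×0!/7! = 36/5040
(j±m)!: 6!×0!×0!×3!×3!×0! = 25920
prefactor² = (2J+1)×Δ×N² = 5184/7
  k=0: +1/(0!×3!×0!×0!×3!×0!) = 1/36
Σ = 1/36  ⇒  CG² = 5184/7×1/36² = 4/7
CG = +√(4/7) = +0.755929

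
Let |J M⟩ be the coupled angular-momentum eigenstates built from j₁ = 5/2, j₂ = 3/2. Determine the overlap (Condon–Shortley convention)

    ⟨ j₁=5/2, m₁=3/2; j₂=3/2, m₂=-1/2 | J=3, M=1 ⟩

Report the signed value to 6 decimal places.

+√(49/120) = +0.639010

√[7·1!4!2!/8! · 4!1!1!2!4!2!] = √(96/5)
  +(−1)^0/∏(0,1,1,1,3,1)! = 1/6  (running 1/6)
  +(−1)^1/∏(1,0,0,0,4,2)! = -1/48  (running 7/48)
⟨..|..⟩ = √(96/5)·(7/48) = +0.639010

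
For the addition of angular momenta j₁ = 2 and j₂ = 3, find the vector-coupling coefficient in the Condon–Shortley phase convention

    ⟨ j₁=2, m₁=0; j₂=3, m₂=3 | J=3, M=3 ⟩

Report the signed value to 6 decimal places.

triangle: 2!×2!×4!/9! = 96/362880
(j±m)!: 2!×2!×6!×0!×6!×0! = 2073600
prefactor² = (2J+1)×Δ×N² = 3840
  k=2: +1/(2!×0!×0!×4!×2!×0!) = 1/96
Σ = 1/96  ⇒  CG² = 3840×1/96² = 5/12
CG = +√(5/12) = +0.645497

+√(5/12) = +0.645497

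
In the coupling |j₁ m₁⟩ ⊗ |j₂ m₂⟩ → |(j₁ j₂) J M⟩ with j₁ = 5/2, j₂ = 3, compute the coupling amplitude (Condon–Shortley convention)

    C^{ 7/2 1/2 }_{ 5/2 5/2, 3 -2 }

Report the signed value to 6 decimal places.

+0.503953  (= +√(16/63))

triangle: 2!*3!*4!/10! = 288/3628800
(j±m)!: 5!*0!*1!*5!*4!*3! = 2073600
prefactor² = (2J+1)*Δ*N² = 9216/7
  k=0: +1/(0!*2!*0!*1!*3!*3!) = 1/72
Σ = 1/72  ⇒  CG² = 9216/7*1/72² = 16/63
CG = +√(16/63) = +0.503953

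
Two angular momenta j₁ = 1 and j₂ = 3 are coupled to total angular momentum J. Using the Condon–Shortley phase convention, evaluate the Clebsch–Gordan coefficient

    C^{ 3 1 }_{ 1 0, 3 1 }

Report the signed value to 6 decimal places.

-0.288675  (= −√(1/12))

√[7·1!1!5!/8! · 1!1!4!2!4!2!] = √(48)
  +(−1)^0/∏(0,1,1,4,0,1)! = 1/24  (running 1/24)
  +(−1)^1/∏(1,0,0,3,1,2)! = -1/12  (running -1/24)
⟨..|..⟩ = √(48)·(-1/24) = -0.288675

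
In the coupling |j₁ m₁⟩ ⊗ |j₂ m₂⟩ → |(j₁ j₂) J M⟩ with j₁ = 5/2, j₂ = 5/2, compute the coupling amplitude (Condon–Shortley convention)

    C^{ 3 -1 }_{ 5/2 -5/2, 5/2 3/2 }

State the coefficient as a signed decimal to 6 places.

+√(1/3) = +0.577350

√[7·2!3!3!/9! · 0!5!4!1!2!4!] = √(192)
  +(−1)^2/∏(2,0,3,2,0,1)! = 1/24  (running 1/24)
⟨..|..⟩ = √(192)·(1/24) = +0.577350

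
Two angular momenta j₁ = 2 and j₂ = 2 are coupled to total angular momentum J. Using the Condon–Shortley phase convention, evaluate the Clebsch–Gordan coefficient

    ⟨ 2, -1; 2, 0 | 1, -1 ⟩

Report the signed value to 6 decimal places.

+√(3/10) = +0.547723

triangle: 3!·1!·1!/6! = 6/720
(j±m)!: 1!·3!·2!·2!·0!·2! = 48
prefactor² = (2J+1)·Δ·N² = 6/5
  k=2: +1/(2!·1!·1!·0!·0!·1!) = 1/2
Σ = 1/2  ⇒  CG² = 6/5·1/2² = 3/10
CG = +√(3/10) = +0.547723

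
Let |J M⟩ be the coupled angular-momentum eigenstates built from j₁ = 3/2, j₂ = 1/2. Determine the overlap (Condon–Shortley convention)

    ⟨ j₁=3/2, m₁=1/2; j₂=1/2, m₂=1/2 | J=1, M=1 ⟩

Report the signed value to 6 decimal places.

√[3·1!2!0!/4! · 2!1!1!0!2!0!] = √(1)
  +(−1)^1/∏(1,0,0,0,2,0)! = -1/2  (running -1/2)
⟨..|..⟩ = √(1)·(-1/2) = -0.500000

-0.500000  (= −√(1/4))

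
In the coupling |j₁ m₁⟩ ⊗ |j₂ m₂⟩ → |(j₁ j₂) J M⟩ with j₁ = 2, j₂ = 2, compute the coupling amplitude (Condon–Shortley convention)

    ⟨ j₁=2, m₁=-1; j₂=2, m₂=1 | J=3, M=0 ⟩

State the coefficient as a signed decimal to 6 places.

triangle: 1!·3!·3!/8! = 36/40320
(j±m)!: 1!·3!·3!·1!·3!·3! = 1296
prefactor² = (2J+1)·Δ·N² = 81/10
  k=0: +1/(0!·1!·3!·3!·0!·0!) = 1/36
  k=1: −1/(1!·0!·2!·2!·1!·1!) = -1/4
Σ = -2/9  ⇒  CG² = 81/10·(-2/9)² = 2/5
CG = −√(2/5) = -0.632456

-0.632456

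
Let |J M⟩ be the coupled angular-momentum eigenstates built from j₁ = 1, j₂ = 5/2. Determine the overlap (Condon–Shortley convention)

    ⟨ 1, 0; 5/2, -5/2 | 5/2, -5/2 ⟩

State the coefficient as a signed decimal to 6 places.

+√(5/7) = +0.845154

triangle: 1!·1!·4!/7! = 24/5040
(j±m)!: 1!·1!·0!·5!·0!·5! = 14400
prefactor² = (2J+1)·Δ·N² = 2880/7
  k=0: +1/(0!·1!·1!·0!·0!·4!) = 1/24
Σ = 1/24  ⇒  CG² = 2880/7·1/24² = 5/7
CG = +√(5/7) = +0.845154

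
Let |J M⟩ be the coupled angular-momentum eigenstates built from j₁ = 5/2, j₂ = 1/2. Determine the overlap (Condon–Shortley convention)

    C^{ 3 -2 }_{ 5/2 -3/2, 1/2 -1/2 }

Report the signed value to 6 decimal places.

j₁+j₂−J=0  J+j₁−j₂=5  J−j₁+j₂=1  j₁+j₂+J+1=7
(j₁±m₁, j₂±m₂, J±M) = (1,4,0,1,1,5)
P² = 480
sum k=0..0:
  [0] +1/24 = 1/24
S = 1/24
C² = P²·S² = 5/6 ; C = +0.912871

+0.912871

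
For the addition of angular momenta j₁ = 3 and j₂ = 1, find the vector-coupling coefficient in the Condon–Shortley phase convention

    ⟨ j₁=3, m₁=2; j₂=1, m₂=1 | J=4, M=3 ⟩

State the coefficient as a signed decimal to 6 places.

j₁+j₂−J=0  J+j₁−j₂=6  J−j₁+j₂=2  j₁+j₂+J+1=9
(j₁±m₁, j₂±m₂, J±M) = (5,1,2,0,7,1)
P² = 43200
sum k=0..0:
  [0] +1/240 = 1/240
S = 1/240
C² = P²·S² = 3/4 ; C = +0.866025

+√(3/4) ≈ +0.866025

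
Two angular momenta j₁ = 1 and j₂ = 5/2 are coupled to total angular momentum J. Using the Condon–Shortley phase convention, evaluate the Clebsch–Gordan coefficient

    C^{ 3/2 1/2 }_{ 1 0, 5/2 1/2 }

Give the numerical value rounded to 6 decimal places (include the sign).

√[4·2!0!3!/6! · 1!1!3!2!2!1!] = √(8/5)
  +(−1)^1/∏(1,1,0,2,0,1)! = -1/2  (running -1/2)
⟨..|..⟩ = √(8/5)·(-1/2) = -0.632456

-0.632456  (= −√(2/5))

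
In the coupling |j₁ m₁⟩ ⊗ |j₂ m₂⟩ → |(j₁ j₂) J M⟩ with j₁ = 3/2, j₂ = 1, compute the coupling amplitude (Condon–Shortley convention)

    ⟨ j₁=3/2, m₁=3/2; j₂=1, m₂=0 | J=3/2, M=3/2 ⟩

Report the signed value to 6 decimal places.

+0.774597  (= +√(3/5))

j₁+j₂−J=1  J+j₁−j₂=2  J−j₁+j₂=1  j₁+j₂+J+1=5
(j₁±m₁, j₂±m₂, J±M) = (3,0,1,1,3,0)
P² = 12/5
sum k=0..0:
  [0] +1/2 = 1/2
S = 1/2
C² = P²·S² = 3/5 ; C = +0.774597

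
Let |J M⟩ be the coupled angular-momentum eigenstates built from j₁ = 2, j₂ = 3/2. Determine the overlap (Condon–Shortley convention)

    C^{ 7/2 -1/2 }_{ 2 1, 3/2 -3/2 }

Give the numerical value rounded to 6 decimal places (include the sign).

triangle: 0!×4!×3!/8! = 144/40320
(j±m)!: 3!×1!×0!×3!×3!×4! = 5184
prefactor² = (2J+1)×Δ×N² = 5184/35
  k=0: +1/(0!×0!×1!×0!×3!×3!) = 1/36
Σ = 1/36  ⇒  CG² = 5184/35×1/36² = 4/35
CG = +√(4/35) = +0.338062

+0.338062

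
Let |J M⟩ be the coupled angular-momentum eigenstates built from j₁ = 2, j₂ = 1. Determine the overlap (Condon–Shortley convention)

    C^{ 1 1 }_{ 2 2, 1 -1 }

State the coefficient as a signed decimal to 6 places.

+√(3/5) = +0.774597

√[3·2!2!0!/5! · 4!0!0!2!2!0!] = √(48/5)
  +(−1)^0/∏(0,2,0,0,2,0)! = 1/4  (running 1/4)
⟨..|..⟩ = √(48/5)·(1/4) = +0.774597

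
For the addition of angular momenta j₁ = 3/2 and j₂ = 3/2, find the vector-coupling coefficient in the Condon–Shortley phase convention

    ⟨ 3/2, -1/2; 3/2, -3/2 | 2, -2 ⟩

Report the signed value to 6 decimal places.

triangle: 1!*2!*2!/6! = 4/720
(j±m)!: 1!*2!*0!*3!*0!*4! = 288
prefactor² = (2J+1)*Δ*N² = 8
  k=0: +1/(0!*1!*2!*0!*0!*2!) = 1/4
Σ = 1/4  ⇒  CG² = 8*1/4² = 1/2
CG = +√(1/2) = +0.707107

+0.707107  (= +√(1/2))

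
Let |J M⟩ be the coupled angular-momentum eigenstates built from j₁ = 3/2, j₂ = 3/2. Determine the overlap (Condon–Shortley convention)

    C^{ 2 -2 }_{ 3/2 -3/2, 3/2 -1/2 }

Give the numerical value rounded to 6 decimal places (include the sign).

-0.707107  (= −√(1/2))

√[5·1!2!2!/6! · 0!3!1!2!0!4!] = √(8)
  +(−1)^1/∏(1,0,2,0,0,2)! = -1/4  (running -1/4)
⟨..|..⟩ = √(8)·(-1/4) = -0.707107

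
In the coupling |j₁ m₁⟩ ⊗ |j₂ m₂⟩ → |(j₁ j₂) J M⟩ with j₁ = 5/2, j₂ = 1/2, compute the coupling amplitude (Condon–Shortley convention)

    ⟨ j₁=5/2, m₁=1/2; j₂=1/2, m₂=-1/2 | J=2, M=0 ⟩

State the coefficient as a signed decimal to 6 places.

√[5·1!4!0!/6! · 3!2!0!1!2!2!] = √(8)
  +(−1)^0/∏(0,1,2,0,2,0)! = 1/4  (running 1/4)
⟨..|..⟩ = √(8)·(1/4) = +0.707107

+0.707107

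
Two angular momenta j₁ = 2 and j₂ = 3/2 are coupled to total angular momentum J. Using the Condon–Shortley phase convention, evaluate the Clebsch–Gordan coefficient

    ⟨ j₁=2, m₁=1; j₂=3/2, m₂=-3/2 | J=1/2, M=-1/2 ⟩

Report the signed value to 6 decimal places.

triangle: 3!×1!×0!/5! = 6/120
(j±m)!: 3!×1!×0!×3!×0!×1! = 36
prefactor² = (2J+1)×Δ×N² = 18/5
  k=0: +1/(0!×3!×1!×0!×0!×0!) = 1/6
Σ = 1/6  ⇒  CG² = 18/5×1/6² = 1/10
CG = +√(1/10) = +0.316228

+0.316228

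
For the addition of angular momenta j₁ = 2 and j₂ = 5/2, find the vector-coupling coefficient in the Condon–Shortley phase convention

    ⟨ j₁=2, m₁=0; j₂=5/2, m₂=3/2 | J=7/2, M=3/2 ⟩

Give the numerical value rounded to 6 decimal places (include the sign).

-0.534522

√[8·1!3!4!/9! · 2!2!4!1!5!2!] = √(512/7)
  +(−1)^0/∏(0,1,2,4,1,0)! = 1/48  (running 1/48)
  +(−1)^1/∏(1,0,1,3,2,1)! = -1/12  (running -1/16)
⟨..|..⟩ = √(512/7)·(-1/16) = -0.534522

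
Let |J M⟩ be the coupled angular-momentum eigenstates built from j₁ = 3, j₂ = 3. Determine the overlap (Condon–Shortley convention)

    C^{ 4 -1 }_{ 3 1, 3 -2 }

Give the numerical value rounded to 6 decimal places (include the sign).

triangle: 2!*4!*4!/11! = 1152/39916800
(j±m)!: 4!*2!*1!*5!*3!*5! = 4147200
prefactor² = (2J+1)*Δ*N² = 82944/77
  k=0: +1/(0!*2!*2!*1!*2!*3!) = 1/48
  k=1: −1/(1!*1!*1!*0!*3!*4!) = -1/144
Σ = 1/72  ⇒  CG² = 82944/77*1/72² = 16/77
CG = +√(16/77) = +0.455842

+0.455842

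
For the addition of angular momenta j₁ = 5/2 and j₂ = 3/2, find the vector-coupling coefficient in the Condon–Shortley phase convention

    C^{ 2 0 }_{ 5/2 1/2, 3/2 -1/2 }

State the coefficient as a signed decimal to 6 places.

-0.267261  (= −√(1/14))

j₁+j₂−J=2  J+j₁−j₂=3  J−j₁+j₂=1  j₁+j₂+J+1=7
(j₁±m₁, j₂±m₂, J±M) = (3,2,1,2,2,2)
P² = 8/7
sum k=0..1:
  [0] +1/4 = 1/4
  [1] −1/2 = -1/2
S = -1/4
C² = P²·S² = 1/14 ; C = -0.267261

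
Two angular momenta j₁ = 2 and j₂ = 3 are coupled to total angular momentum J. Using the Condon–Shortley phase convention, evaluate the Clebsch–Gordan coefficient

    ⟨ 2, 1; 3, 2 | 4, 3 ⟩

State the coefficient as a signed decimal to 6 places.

−√(1/20) = -0.223607

j₁+j₂−J=1  J+j₁−j₂=3  J−j₁+j₂=5  j₁+j₂+J+1=10
(j₁±m₁, j₂±m₂, J±M) = (3,1,5,1,7,1)
P² = 6480
sum k=0..1:
  [0] +1/240 = 1/240
  [1] −1/144 = -1/144
S = -1/360
C² = P²·S² = 1/20 ; C = -0.223607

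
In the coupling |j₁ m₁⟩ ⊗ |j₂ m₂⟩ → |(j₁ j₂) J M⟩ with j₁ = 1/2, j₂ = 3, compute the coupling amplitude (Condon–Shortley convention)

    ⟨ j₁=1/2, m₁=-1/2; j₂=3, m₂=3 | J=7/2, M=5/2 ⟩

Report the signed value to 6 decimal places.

j₁+j₂−J=0  J+j₁−j₂=1  J−j₁+j₂=6  j₁+j₂+J+1=8
(j₁±m₁, j₂±m₂, J±M) = (0,1,6,0,6,1)
P² = 518400/7
sum k=0..0:
  [0] +1/720 = 1/720
S = 1/720
C² = P²·S² = 1/7 ; C = +0.377964

+√(1/7) ≈ +0.377964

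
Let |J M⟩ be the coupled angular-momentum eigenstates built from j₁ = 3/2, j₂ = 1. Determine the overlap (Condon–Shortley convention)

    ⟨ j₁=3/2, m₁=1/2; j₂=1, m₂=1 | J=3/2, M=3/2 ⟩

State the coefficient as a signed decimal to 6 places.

-0.632456  (= −√(2/5))

√[4·1!2!1!/5! · 2!1!2!0!3!0!] = √(8/5)
  +(−1)^1/∏(1,0,0,1,2,0)! = -1/2  (running -1/2)
⟨..|..⟩ = √(8/5)·(-1/2) = -0.632456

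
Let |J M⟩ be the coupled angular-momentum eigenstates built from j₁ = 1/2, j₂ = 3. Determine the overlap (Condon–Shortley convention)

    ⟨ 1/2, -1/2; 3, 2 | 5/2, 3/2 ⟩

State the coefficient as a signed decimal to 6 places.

-0.845154  (= −√(5/7))

triangle: 1!*0!*5!/7! = 120/5040
(j±m)!: 0!*1!*5!*1!*4!*1! = 2880
prefactor² = (2J+1)*Δ*N² = 2880/7
  k=1: −1/(1!*0!*0!*4!*0!*1!) = -1/24
Σ = -1/24  ⇒  CG² = 2880/7*(-1/24)² = 5/7
CG = −√(5/7) = -0.845154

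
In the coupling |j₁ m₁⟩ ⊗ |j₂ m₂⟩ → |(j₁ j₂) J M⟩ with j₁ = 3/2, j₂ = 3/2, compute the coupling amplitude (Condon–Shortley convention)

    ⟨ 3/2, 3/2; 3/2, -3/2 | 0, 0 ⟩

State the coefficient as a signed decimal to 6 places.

+√(1/4) ≈ +0.500000

√[1·3!0!0!/4! · 3!0!0!3!0!0!] = √(9)
  +(−1)^0/∏(0,3,0,0,0,0)! = 1/6  (running 1/6)
⟨..|..⟩ = √(9)·(1/6) = +0.500000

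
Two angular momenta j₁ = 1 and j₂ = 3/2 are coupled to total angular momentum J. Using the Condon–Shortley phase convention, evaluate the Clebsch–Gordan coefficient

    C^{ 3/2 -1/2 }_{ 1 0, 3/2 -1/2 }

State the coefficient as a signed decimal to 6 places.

+0.258199

√[4·1!1!2!/5! · 1!1!1!2!1!2!] = √(4/15)
  +(−1)^0/∏(0,1,1,1,0,1)! = 1  (running 1)
  +(−1)^1/∏(1,0,0,0,1,2)! = -1/2  (running 1/2)
⟨..|..⟩ = √(4/15)·(1/2) = +0.258199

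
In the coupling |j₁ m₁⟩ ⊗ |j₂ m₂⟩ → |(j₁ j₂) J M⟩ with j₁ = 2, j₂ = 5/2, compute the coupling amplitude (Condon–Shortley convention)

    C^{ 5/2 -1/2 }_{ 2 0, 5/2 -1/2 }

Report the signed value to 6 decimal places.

triangle: 2!×2!×3!/8! = 24/40320
(j±m)!: 2!×2!×2!×3!×2!×3! = 576
prefactor² = (2J+1)×Δ×N² = 72/35
  k=0: +1/(0!×2!×2!×2!×0!×1!) = 1/8
  k=1: −1/(1!×1!×1!×1!×1!×2!) = -1/2
  k=2: +1/(2!×0!×0!×0!×2!×3!) = 1/24
Σ = -1/3  ⇒  CG² = 72/35×(-1/3)² = 8/35
CG = −√(8/35) = -0.478091

-0.478091  (= −√(8/35))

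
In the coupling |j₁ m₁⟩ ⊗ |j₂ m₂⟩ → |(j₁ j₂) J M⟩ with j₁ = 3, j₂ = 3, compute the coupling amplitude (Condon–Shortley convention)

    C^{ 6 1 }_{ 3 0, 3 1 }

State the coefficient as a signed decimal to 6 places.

+√(25/66) ≈ +0.615457

√[13·0!6!6!/13! · 3!3!4!2!7!5!] = √(12441600/11)
  +(−1)^0/∏(0,0,3,4,3,2)! = 1/1728  (running 1/1728)
⟨..|..⟩ = √(12441600/11)·(1/1728) = +0.615457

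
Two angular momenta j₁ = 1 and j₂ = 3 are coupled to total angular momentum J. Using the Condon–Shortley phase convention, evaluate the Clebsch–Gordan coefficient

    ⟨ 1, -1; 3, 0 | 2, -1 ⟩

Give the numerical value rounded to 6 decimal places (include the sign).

+√(1/7) = +0.377964

triangle: 2!×0!×4!/7! = 48/5040
(j±m)!: 0!×2!×3!×3!×1!×3! = 432
prefactor² = (2J+1)×Δ×N² = 144/7
  k=2: +1/(2!×0!×0!×1!×0!×3!) = 1/12
Σ = 1/12  ⇒  CG² = 144/7×1/12² = 1/7
CG = +√(1/7) = +0.377964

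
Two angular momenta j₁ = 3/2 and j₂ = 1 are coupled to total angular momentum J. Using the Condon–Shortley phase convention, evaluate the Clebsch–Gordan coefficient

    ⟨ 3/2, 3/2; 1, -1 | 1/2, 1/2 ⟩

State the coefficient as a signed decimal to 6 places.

triangle: 2!·1!·0!/4! = 2/24
(j±m)!: 3!·0!·0!·2!·1!·0! = 12
prefactor² = (2J+1)·Δ·N² = 2
  k=0: +1/(0!·2!·0!·0!·1!·0!) = 1/2
Σ = 1/2  ⇒  CG² = 2·1/2² = 1/2
CG = +√(1/2) = +0.707107

+0.707107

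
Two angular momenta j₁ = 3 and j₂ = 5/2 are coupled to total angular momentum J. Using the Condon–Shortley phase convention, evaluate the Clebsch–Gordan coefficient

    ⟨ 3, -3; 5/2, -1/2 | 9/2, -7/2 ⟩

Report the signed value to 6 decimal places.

-0.696311  (= −√(16/33))

j₁+j₂−J=1  J+j₁−j₂=5  J−j₁+j₂=4  j₁+j₂+J+1=11
(j₁±m₁, j₂±m₂, J±M) = (0,6,2,3,1,8)
P² = 2764800/11
sum k=1..1:
  [1] −1/720 = -1/720
S = -1/720
C² = P²·S² = 16/33 ; C = -0.696311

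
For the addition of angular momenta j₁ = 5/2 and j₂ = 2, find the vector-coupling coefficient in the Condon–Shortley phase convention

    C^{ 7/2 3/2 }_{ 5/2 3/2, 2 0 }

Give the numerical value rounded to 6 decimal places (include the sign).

+0.534522

√[8·1!4!3!/9! · 4!1!2!2!5!2!] = √(512/7)
  +(−1)^0/∏(0,1,1,2,3,1)! = 1/12  (running 1/12)
  +(−1)^1/∏(1,0,0,1,4,2)! = -1/48  (running 1/16)
⟨..|..⟩ = √(512/7)·(1/16) = +0.534522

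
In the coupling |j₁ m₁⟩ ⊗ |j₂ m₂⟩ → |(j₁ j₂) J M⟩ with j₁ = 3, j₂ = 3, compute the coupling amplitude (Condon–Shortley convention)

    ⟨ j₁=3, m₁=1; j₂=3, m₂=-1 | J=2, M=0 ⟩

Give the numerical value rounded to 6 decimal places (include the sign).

−√(3/28) = -0.327327

j₁+j₂−J=4  J+j₁−j₂=2  J−j₁+j₂=2  j₁+j₂+J+1=9
(j₁±m₁, j₂±m₂, J±M) = (4,2,2,4,2,2)
P² = 256/21
sum k=0..2:
  [0] +1/96 = 1/96
  [1] −1/6 = -1/6
  [2] +1/16 = 1/16
S = -3/32
C² = P²·S² = 3/28 ; C = -0.327327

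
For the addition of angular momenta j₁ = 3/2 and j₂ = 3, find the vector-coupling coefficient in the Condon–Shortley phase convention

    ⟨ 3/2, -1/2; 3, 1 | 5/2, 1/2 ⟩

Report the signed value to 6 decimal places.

-0.119523  (= −√(1/70))

√[6·2!1!4!/8! · 1!2!4!2!3!2!] = √(288/35)
  +(−1)^1/∏(1,1,1,3,0,1)! = -1/6  (running -1/6)
  +(−1)^2/∏(2,0,0,2,1,2)! = 1/8  (running -1/24)
⟨..|..⟩ = √(288/35)·(-1/24) = -0.119523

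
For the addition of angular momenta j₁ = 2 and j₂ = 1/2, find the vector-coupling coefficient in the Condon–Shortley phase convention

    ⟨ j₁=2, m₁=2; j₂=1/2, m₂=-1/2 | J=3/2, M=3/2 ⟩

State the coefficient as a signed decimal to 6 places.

+0.894427

triangle: 1!*3!*0!/5! = 6/120
(j±m)!: 4!*0!*0!*1!*3!*0! = 144
prefactor² = (2J+1)*Δ*N² = 144/5
  k=0: +1/(0!*1!*0!*0!*3!*0!) = 1/6
Σ = 1/6  ⇒  CG² = 144/5*1/6² = 4/5
CG = +√(4/5) = +0.894427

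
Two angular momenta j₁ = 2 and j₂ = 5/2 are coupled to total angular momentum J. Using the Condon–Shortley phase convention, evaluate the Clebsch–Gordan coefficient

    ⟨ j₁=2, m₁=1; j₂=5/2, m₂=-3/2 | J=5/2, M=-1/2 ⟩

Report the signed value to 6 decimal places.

+√(6/35) = +0.414039

√[6·2!2!3!/8! · 3!1!1!4!2!3!] = √(216/35)
  +(−1)^0/∏(0,2,1,1,1,2)! = 1/4  (running 1/4)
  +(−1)^1/∏(1,1,0,0,2,3)! = -1/12  (running 1/6)
⟨..|..⟩ = √(216/35)·(1/6) = +0.414039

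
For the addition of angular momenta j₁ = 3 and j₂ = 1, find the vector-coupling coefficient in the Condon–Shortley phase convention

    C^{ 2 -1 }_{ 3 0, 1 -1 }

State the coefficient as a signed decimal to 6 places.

triangle: 2!*4!*0!/7! = 48/5040
(j±m)!: 3!*3!*0!*2!*1!*3! = 432
prefactor² = (2J+1)*Δ*N² = 144/7
  k=0: +1/(0!*2!*3!*0!*1!*0!) = 1/12
Σ = 1/12  ⇒  CG² = 144/7*1/12² = 1/7
CG = +√(1/7) = +0.377964

+√(1/7) ≈ +0.377964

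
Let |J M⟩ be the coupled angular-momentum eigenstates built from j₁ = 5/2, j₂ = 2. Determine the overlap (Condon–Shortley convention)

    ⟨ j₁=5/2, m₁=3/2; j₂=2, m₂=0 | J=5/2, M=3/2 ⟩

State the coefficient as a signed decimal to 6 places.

-0.119523  (= −√(1/70))

√[6·2!3!2!/8! · 4!1!2!2!4!1!] = √(288/35)
  +(−1)^0/∏(0,2,1,2,2,0)! = 1/8  (running 1/8)
  +(−1)^1/∏(1,1,0,1,3,1)! = -1/6  (running -1/24)
⟨..|..⟩ = √(288/35)·(-1/24) = -0.119523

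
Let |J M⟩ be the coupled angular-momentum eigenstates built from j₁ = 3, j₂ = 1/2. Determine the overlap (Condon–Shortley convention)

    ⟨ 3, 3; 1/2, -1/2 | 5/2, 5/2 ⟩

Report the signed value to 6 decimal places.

√[6·1!5!0!/7! · 6!0!0!1!5!0!] = √(86400/7)
  +(−1)^0/∏(0,1,0,0,5,0)! = 1/120  (running 1/120)
⟨..|..⟩ = √(86400/7)·(1/120) = +0.925820

+√(6/7) ≈ +0.925820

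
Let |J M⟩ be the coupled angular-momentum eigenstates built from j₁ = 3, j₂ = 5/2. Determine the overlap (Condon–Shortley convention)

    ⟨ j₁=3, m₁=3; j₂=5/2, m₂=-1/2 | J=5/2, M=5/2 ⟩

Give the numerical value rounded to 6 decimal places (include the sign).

+√(5/21) ≈ +0.487950

√[6·3!3!2!/9! · 6!0!2!3!5!0!] = √(8640/7)
  +(−1)^0/∏(0,3,0,2,3,0)! = 1/72  (running 1/72)
⟨..|..⟩ = √(8640/7)·(1/72) = +0.487950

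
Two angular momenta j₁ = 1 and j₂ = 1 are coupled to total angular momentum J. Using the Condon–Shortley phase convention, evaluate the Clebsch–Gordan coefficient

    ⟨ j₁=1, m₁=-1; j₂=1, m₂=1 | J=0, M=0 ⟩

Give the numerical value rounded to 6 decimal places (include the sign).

+√(1/3) ≈ +0.577350

√[1·2!0!0!/3! · 0!2!2!0!0!0!] = √(4/3)
  +(−1)^2/∏(2,0,0,0,0,0)! = 1/2  (running 1/2)
⟨..|..⟩ = √(4/3)·(1/2) = +0.577350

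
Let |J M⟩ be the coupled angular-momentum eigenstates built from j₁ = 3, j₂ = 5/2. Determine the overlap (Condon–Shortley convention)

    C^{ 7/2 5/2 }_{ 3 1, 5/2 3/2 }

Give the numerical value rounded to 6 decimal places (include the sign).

−√(10/63) = -0.398410

j₁+j₂−J=2  J+j₁−j₂=4  J−j₁+j₂=3  j₁+j₂+J+1=10
(j₁±m₁, j₂±m₂, J±M) = (4,2,4,1,6,1)
P² = 18432/35
sum k=1..2:
  [1] −1/36 = -1/36
  [2] +1/96 = 1/96
S = -5/288
C² = P²·S² = 10/63 ; C = -0.398410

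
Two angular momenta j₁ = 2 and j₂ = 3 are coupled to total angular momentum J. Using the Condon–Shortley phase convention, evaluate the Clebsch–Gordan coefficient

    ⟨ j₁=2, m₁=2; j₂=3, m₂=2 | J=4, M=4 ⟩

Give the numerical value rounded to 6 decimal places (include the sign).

+√(2/5) ≈ +0.632456

√[9·1!3!5!/10! · 4!0!5!1!8!0!] = √(207360)
  +(−1)^0/∏(0,1,0,5,3,0)! = 1/720  (running 1/720)
⟨..|..⟩ = √(207360)·(1/720) = +0.632456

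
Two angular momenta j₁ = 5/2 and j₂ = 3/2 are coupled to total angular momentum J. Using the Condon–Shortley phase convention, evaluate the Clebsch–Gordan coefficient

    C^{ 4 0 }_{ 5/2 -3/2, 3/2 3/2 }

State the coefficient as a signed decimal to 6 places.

√[9·0!5!3!/9! · 1!4!3!0!4!4!] = √(10368/7)
  +(−1)^0/∏(0,0,4,3,1,0)! = 1/144  (running 1/144)
⟨..|..⟩ = √(10368/7)·(1/144) = +0.267261

+0.267261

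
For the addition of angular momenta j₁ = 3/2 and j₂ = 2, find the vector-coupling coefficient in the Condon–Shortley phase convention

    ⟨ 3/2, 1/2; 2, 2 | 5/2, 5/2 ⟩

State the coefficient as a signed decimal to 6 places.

-0.755929  (= −√(4/7))

j₁+j₂−J=1  J+j₁−j₂=2  J−j₁+j₂=3  j₁+j₂+J+1=7
(j₁±m₁, j₂±m₂, J±M) = (2,1,4,0,5,0)
P² = 576/7
sum k=1..1:
  [1] −1/12 = -1/12
S = -1/12
C² = P²·S² = 4/7 ; C = -0.755929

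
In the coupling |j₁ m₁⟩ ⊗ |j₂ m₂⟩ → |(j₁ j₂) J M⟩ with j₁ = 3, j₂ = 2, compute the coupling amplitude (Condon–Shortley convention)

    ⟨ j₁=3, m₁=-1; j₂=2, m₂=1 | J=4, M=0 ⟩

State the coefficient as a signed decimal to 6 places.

-0.597614

triangle: 1!*5!*3!/10! = 720/3628800
(j±m)!: 2!*4!*3!*1!*4!*4! = 165888
prefactor² = (2J+1)*Δ*N² = 10368/35
  k=0: +1/(0!*1!*4!*3!*1!*0!) = 1/144
  k=1: −1/(1!*0!*3!*2!*2!*1!) = -1/24
Σ = -5/144  ⇒  CG² = 10368/35*(-5/144)² = 5/14
CG = −√(5/14) = -0.597614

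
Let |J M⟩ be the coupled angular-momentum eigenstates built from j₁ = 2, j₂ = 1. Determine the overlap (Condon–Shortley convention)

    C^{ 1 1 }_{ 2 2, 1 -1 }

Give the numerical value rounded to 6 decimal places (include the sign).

+0.774597

triangle: 2!*2!*0!/5! = 4/120
(j±m)!: 4!*0!*0!*2!*2!*0! = 96
prefactor² = (2J+1)*Δ*N² = 48/5
  k=0: +1/(0!*2!*0!*0!*2!*0!) = 1/4
Σ = 1/4  ⇒  CG² = 48/5*1/4² = 3/5
CG = +√(3/5) = +0.774597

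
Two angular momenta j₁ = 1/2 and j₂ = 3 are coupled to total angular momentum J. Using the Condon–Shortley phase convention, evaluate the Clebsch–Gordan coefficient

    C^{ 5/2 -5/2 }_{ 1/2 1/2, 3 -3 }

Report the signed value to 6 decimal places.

triangle: 1!·0!·5!/7! = 120/5040
(j±m)!: 1!·0!·0!·6!·0!·5! = 86400
prefactor² = (2J+1)·Δ·N² = 86400/7
  k=0: +1/(0!·1!·0!·0!·0!·5!) = 1/120
Σ = 1/120  ⇒  CG² = 86400/7·1/120² = 6/7
CG = +√(6/7) = +0.925820

+0.925820  (= +√(6/7))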